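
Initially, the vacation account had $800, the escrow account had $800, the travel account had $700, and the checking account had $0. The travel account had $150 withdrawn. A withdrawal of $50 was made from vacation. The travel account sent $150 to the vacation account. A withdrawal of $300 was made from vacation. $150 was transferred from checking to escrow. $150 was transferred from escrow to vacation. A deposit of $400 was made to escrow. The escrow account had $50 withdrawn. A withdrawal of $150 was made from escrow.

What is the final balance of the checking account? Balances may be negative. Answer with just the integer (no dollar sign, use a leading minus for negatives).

Answer: -150

Derivation:
Tracking account balances step by step:
Start: vacation=800, escrow=800, travel=700, checking=0
Event 1 (withdraw 150 from travel): travel: 700 - 150 = 550. Balances: vacation=800, escrow=800, travel=550, checking=0
Event 2 (withdraw 50 from vacation): vacation: 800 - 50 = 750. Balances: vacation=750, escrow=800, travel=550, checking=0
Event 3 (transfer 150 travel -> vacation): travel: 550 - 150 = 400, vacation: 750 + 150 = 900. Balances: vacation=900, escrow=800, travel=400, checking=0
Event 4 (withdraw 300 from vacation): vacation: 900 - 300 = 600. Balances: vacation=600, escrow=800, travel=400, checking=0
Event 5 (transfer 150 checking -> escrow): checking: 0 - 150 = -150, escrow: 800 + 150 = 950. Balances: vacation=600, escrow=950, travel=400, checking=-150
Event 6 (transfer 150 escrow -> vacation): escrow: 950 - 150 = 800, vacation: 600 + 150 = 750. Balances: vacation=750, escrow=800, travel=400, checking=-150
Event 7 (deposit 400 to escrow): escrow: 800 + 400 = 1200. Balances: vacation=750, escrow=1200, travel=400, checking=-150
Event 8 (withdraw 50 from escrow): escrow: 1200 - 50 = 1150. Balances: vacation=750, escrow=1150, travel=400, checking=-150
Event 9 (withdraw 150 from escrow): escrow: 1150 - 150 = 1000. Balances: vacation=750, escrow=1000, travel=400, checking=-150

Final balance of checking: -150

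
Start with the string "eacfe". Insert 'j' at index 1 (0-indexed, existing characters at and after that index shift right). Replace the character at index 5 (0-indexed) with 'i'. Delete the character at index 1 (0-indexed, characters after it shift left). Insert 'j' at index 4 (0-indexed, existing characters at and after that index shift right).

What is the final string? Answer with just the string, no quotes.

Applying each edit step by step:
Start: "eacfe"
Op 1 (insert 'j' at idx 1): "eacfe" -> "ejacfe"
Op 2 (replace idx 5: 'e' -> 'i'): "ejacfe" -> "ejacfi"
Op 3 (delete idx 1 = 'j'): "ejacfi" -> "eacfi"
Op 4 (insert 'j' at idx 4): "eacfi" -> "eacfji"

Answer: eacfji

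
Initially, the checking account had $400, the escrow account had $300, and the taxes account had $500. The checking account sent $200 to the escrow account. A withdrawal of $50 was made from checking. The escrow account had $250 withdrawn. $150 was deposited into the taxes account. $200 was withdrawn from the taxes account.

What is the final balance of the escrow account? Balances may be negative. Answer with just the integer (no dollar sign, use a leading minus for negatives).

Answer: 250

Derivation:
Tracking account balances step by step:
Start: checking=400, escrow=300, taxes=500
Event 1 (transfer 200 checking -> escrow): checking: 400 - 200 = 200, escrow: 300 + 200 = 500. Balances: checking=200, escrow=500, taxes=500
Event 2 (withdraw 50 from checking): checking: 200 - 50 = 150. Balances: checking=150, escrow=500, taxes=500
Event 3 (withdraw 250 from escrow): escrow: 500 - 250 = 250. Balances: checking=150, escrow=250, taxes=500
Event 4 (deposit 150 to taxes): taxes: 500 + 150 = 650. Balances: checking=150, escrow=250, taxes=650
Event 5 (withdraw 200 from taxes): taxes: 650 - 200 = 450. Balances: checking=150, escrow=250, taxes=450

Final balance of escrow: 250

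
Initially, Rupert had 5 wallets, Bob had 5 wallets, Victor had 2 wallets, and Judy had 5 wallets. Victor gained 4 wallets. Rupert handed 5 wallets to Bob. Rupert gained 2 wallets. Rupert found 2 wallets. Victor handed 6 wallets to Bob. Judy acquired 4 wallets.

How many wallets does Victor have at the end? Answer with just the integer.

Tracking counts step by step:
Start: Rupert=5, Bob=5, Victor=2, Judy=5
Event 1 (Victor +4): Victor: 2 -> 6. State: Rupert=5, Bob=5, Victor=6, Judy=5
Event 2 (Rupert -> Bob, 5): Rupert: 5 -> 0, Bob: 5 -> 10. State: Rupert=0, Bob=10, Victor=6, Judy=5
Event 3 (Rupert +2): Rupert: 0 -> 2. State: Rupert=2, Bob=10, Victor=6, Judy=5
Event 4 (Rupert +2): Rupert: 2 -> 4. State: Rupert=4, Bob=10, Victor=6, Judy=5
Event 5 (Victor -> Bob, 6): Victor: 6 -> 0, Bob: 10 -> 16. State: Rupert=4, Bob=16, Victor=0, Judy=5
Event 6 (Judy +4): Judy: 5 -> 9. State: Rupert=4, Bob=16, Victor=0, Judy=9

Victor's final count: 0

Answer: 0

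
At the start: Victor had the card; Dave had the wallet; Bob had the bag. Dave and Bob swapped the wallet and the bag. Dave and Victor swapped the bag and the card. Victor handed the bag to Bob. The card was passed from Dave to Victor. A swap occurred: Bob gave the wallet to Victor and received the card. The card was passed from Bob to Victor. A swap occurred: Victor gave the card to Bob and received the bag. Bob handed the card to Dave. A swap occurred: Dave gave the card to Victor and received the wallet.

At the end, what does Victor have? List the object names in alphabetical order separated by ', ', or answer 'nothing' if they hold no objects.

Tracking all object holders:
Start: card:Victor, wallet:Dave, bag:Bob
Event 1 (swap wallet<->bag: now wallet:Bob, bag:Dave). State: card:Victor, wallet:Bob, bag:Dave
Event 2 (swap bag<->card: now bag:Victor, card:Dave). State: card:Dave, wallet:Bob, bag:Victor
Event 3 (give bag: Victor -> Bob). State: card:Dave, wallet:Bob, bag:Bob
Event 4 (give card: Dave -> Victor). State: card:Victor, wallet:Bob, bag:Bob
Event 5 (swap wallet<->card: now wallet:Victor, card:Bob). State: card:Bob, wallet:Victor, bag:Bob
Event 6 (give card: Bob -> Victor). State: card:Victor, wallet:Victor, bag:Bob
Event 7 (swap card<->bag: now card:Bob, bag:Victor). State: card:Bob, wallet:Victor, bag:Victor
Event 8 (give card: Bob -> Dave). State: card:Dave, wallet:Victor, bag:Victor
Event 9 (swap card<->wallet: now card:Victor, wallet:Dave). State: card:Victor, wallet:Dave, bag:Victor

Final state: card:Victor, wallet:Dave, bag:Victor
Victor holds: bag, card.

Answer: bag, card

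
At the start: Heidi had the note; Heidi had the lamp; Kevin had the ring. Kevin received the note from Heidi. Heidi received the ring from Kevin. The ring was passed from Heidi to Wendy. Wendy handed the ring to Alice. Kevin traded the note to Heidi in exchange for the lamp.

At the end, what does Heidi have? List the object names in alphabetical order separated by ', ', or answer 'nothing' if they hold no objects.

Tracking all object holders:
Start: note:Heidi, lamp:Heidi, ring:Kevin
Event 1 (give note: Heidi -> Kevin). State: note:Kevin, lamp:Heidi, ring:Kevin
Event 2 (give ring: Kevin -> Heidi). State: note:Kevin, lamp:Heidi, ring:Heidi
Event 3 (give ring: Heidi -> Wendy). State: note:Kevin, lamp:Heidi, ring:Wendy
Event 4 (give ring: Wendy -> Alice). State: note:Kevin, lamp:Heidi, ring:Alice
Event 5 (swap note<->lamp: now note:Heidi, lamp:Kevin). State: note:Heidi, lamp:Kevin, ring:Alice

Final state: note:Heidi, lamp:Kevin, ring:Alice
Heidi holds: note.

Answer: note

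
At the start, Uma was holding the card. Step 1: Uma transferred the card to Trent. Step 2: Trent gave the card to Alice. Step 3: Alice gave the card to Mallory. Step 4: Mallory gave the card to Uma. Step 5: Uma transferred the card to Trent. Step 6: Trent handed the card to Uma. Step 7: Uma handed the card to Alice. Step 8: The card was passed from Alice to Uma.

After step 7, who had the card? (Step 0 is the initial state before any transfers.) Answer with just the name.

Answer: Alice

Derivation:
Tracking the card holder through step 7:
After step 0 (start): Uma
After step 1: Trent
After step 2: Alice
After step 3: Mallory
After step 4: Uma
After step 5: Trent
After step 6: Uma
After step 7: Alice

At step 7, the holder is Alice.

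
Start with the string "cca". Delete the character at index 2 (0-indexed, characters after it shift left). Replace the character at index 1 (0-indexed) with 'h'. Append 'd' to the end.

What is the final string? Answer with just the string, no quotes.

Applying each edit step by step:
Start: "cca"
Op 1 (delete idx 2 = 'a'): "cca" -> "cc"
Op 2 (replace idx 1: 'c' -> 'h'): "cc" -> "ch"
Op 3 (append 'd'): "ch" -> "chd"

Answer: chd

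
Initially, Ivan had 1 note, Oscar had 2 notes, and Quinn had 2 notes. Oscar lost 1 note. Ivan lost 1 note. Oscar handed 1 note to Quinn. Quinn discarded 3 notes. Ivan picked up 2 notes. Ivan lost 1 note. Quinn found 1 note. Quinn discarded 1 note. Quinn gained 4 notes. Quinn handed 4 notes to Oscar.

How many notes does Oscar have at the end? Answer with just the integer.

Tracking counts step by step:
Start: Ivan=1, Oscar=2, Quinn=2
Event 1 (Oscar -1): Oscar: 2 -> 1. State: Ivan=1, Oscar=1, Quinn=2
Event 2 (Ivan -1): Ivan: 1 -> 0. State: Ivan=0, Oscar=1, Quinn=2
Event 3 (Oscar -> Quinn, 1): Oscar: 1 -> 0, Quinn: 2 -> 3. State: Ivan=0, Oscar=0, Quinn=3
Event 4 (Quinn -3): Quinn: 3 -> 0. State: Ivan=0, Oscar=0, Quinn=0
Event 5 (Ivan +2): Ivan: 0 -> 2. State: Ivan=2, Oscar=0, Quinn=0
Event 6 (Ivan -1): Ivan: 2 -> 1. State: Ivan=1, Oscar=0, Quinn=0
Event 7 (Quinn +1): Quinn: 0 -> 1. State: Ivan=1, Oscar=0, Quinn=1
Event 8 (Quinn -1): Quinn: 1 -> 0. State: Ivan=1, Oscar=0, Quinn=0
Event 9 (Quinn +4): Quinn: 0 -> 4. State: Ivan=1, Oscar=0, Quinn=4
Event 10 (Quinn -> Oscar, 4): Quinn: 4 -> 0, Oscar: 0 -> 4. State: Ivan=1, Oscar=4, Quinn=0

Oscar's final count: 4

Answer: 4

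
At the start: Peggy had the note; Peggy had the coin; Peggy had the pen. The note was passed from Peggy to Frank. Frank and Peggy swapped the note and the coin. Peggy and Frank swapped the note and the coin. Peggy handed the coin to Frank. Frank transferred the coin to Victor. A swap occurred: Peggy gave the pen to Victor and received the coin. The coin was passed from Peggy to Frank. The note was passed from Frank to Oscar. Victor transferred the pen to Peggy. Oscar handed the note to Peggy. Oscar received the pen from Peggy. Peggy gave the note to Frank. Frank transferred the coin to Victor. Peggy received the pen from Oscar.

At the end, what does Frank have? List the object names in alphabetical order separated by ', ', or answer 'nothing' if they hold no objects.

Tracking all object holders:
Start: note:Peggy, coin:Peggy, pen:Peggy
Event 1 (give note: Peggy -> Frank). State: note:Frank, coin:Peggy, pen:Peggy
Event 2 (swap note<->coin: now note:Peggy, coin:Frank). State: note:Peggy, coin:Frank, pen:Peggy
Event 3 (swap note<->coin: now note:Frank, coin:Peggy). State: note:Frank, coin:Peggy, pen:Peggy
Event 4 (give coin: Peggy -> Frank). State: note:Frank, coin:Frank, pen:Peggy
Event 5 (give coin: Frank -> Victor). State: note:Frank, coin:Victor, pen:Peggy
Event 6 (swap pen<->coin: now pen:Victor, coin:Peggy). State: note:Frank, coin:Peggy, pen:Victor
Event 7 (give coin: Peggy -> Frank). State: note:Frank, coin:Frank, pen:Victor
Event 8 (give note: Frank -> Oscar). State: note:Oscar, coin:Frank, pen:Victor
Event 9 (give pen: Victor -> Peggy). State: note:Oscar, coin:Frank, pen:Peggy
Event 10 (give note: Oscar -> Peggy). State: note:Peggy, coin:Frank, pen:Peggy
Event 11 (give pen: Peggy -> Oscar). State: note:Peggy, coin:Frank, pen:Oscar
Event 12 (give note: Peggy -> Frank). State: note:Frank, coin:Frank, pen:Oscar
Event 13 (give coin: Frank -> Victor). State: note:Frank, coin:Victor, pen:Oscar
Event 14 (give pen: Oscar -> Peggy). State: note:Frank, coin:Victor, pen:Peggy

Final state: note:Frank, coin:Victor, pen:Peggy
Frank holds: note.

Answer: note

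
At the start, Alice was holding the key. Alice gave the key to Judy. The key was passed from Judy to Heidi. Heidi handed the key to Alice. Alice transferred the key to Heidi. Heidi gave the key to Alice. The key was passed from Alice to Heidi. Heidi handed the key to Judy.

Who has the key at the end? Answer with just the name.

Answer: Judy

Derivation:
Tracking the key through each event:
Start: Alice has the key.
After event 1: Judy has the key.
After event 2: Heidi has the key.
After event 3: Alice has the key.
After event 4: Heidi has the key.
After event 5: Alice has the key.
After event 6: Heidi has the key.
After event 7: Judy has the key.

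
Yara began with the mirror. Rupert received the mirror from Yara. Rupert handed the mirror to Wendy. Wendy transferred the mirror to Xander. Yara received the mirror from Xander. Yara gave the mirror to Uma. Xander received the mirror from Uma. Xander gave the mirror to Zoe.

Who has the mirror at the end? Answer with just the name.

Tracking the mirror through each event:
Start: Yara has the mirror.
After event 1: Rupert has the mirror.
After event 2: Wendy has the mirror.
After event 3: Xander has the mirror.
After event 4: Yara has the mirror.
After event 5: Uma has the mirror.
After event 6: Xander has the mirror.
After event 7: Zoe has the mirror.

Answer: Zoe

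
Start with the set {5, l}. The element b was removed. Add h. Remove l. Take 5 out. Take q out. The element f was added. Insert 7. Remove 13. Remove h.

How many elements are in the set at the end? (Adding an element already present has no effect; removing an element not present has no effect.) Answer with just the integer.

Tracking the set through each operation:
Start: {5, l}
Event 1 (remove b): not present, no change. Set: {5, l}
Event 2 (add h): added. Set: {5, h, l}
Event 3 (remove l): removed. Set: {5, h}
Event 4 (remove 5): removed. Set: {h}
Event 5 (remove q): not present, no change. Set: {h}
Event 6 (add f): added. Set: {f, h}
Event 7 (add 7): added. Set: {7, f, h}
Event 8 (remove 13): not present, no change. Set: {7, f, h}
Event 9 (remove h): removed. Set: {7, f}

Final set: {7, f} (size 2)

Answer: 2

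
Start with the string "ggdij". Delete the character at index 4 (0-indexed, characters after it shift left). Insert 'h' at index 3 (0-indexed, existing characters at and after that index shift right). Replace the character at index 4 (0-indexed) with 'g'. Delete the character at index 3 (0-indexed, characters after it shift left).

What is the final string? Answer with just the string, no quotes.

Answer: ggdg

Derivation:
Applying each edit step by step:
Start: "ggdij"
Op 1 (delete idx 4 = 'j'): "ggdij" -> "ggdi"
Op 2 (insert 'h' at idx 3): "ggdi" -> "ggdhi"
Op 3 (replace idx 4: 'i' -> 'g'): "ggdhi" -> "ggdhg"
Op 4 (delete idx 3 = 'h'): "ggdhg" -> "ggdg"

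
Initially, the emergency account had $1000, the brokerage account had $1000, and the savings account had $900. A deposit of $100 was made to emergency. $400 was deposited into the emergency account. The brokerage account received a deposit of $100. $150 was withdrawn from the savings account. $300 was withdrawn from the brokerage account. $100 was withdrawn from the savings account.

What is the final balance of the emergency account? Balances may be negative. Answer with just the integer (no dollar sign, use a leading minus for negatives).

Tracking account balances step by step:
Start: emergency=1000, brokerage=1000, savings=900
Event 1 (deposit 100 to emergency): emergency: 1000 + 100 = 1100. Balances: emergency=1100, brokerage=1000, savings=900
Event 2 (deposit 400 to emergency): emergency: 1100 + 400 = 1500. Balances: emergency=1500, brokerage=1000, savings=900
Event 3 (deposit 100 to brokerage): brokerage: 1000 + 100 = 1100. Balances: emergency=1500, brokerage=1100, savings=900
Event 4 (withdraw 150 from savings): savings: 900 - 150 = 750. Balances: emergency=1500, brokerage=1100, savings=750
Event 5 (withdraw 300 from brokerage): brokerage: 1100 - 300 = 800. Balances: emergency=1500, brokerage=800, savings=750
Event 6 (withdraw 100 from savings): savings: 750 - 100 = 650. Balances: emergency=1500, brokerage=800, savings=650

Final balance of emergency: 1500

Answer: 1500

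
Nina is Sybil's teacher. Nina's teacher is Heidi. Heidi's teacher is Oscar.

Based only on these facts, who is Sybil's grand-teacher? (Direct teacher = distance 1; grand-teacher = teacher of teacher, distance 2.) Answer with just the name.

Reconstructing the teacher chain from the given facts:
  Oscar -> Heidi -> Nina -> Sybil
(each arrow means 'teacher of the next')
Positions in the chain (0 = top):
  position of Oscar: 0
  position of Heidi: 1
  position of Nina: 2
  position of Sybil: 3

Sybil is at position 3; the grand-teacher is 2 steps up the chain, i.e. position 1: Heidi.

Answer: Heidi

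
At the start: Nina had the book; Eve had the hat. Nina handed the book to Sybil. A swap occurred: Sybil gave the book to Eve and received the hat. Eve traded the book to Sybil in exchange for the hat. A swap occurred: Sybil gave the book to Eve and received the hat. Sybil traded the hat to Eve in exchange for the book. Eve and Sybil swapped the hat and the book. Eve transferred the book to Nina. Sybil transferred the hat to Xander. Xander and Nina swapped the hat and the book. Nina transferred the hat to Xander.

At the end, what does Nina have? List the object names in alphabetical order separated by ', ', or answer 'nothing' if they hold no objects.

Tracking all object holders:
Start: book:Nina, hat:Eve
Event 1 (give book: Nina -> Sybil). State: book:Sybil, hat:Eve
Event 2 (swap book<->hat: now book:Eve, hat:Sybil). State: book:Eve, hat:Sybil
Event 3 (swap book<->hat: now book:Sybil, hat:Eve). State: book:Sybil, hat:Eve
Event 4 (swap book<->hat: now book:Eve, hat:Sybil). State: book:Eve, hat:Sybil
Event 5 (swap hat<->book: now hat:Eve, book:Sybil). State: book:Sybil, hat:Eve
Event 6 (swap hat<->book: now hat:Sybil, book:Eve). State: book:Eve, hat:Sybil
Event 7 (give book: Eve -> Nina). State: book:Nina, hat:Sybil
Event 8 (give hat: Sybil -> Xander). State: book:Nina, hat:Xander
Event 9 (swap hat<->book: now hat:Nina, book:Xander). State: book:Xander, hat:Nina
Event 10 (give hat: Nina -> Xander). State: book:Xander, hat:Xander

Final state: book:Xander, hat:Xander
Nina holds: (nothing).

Answer: nothing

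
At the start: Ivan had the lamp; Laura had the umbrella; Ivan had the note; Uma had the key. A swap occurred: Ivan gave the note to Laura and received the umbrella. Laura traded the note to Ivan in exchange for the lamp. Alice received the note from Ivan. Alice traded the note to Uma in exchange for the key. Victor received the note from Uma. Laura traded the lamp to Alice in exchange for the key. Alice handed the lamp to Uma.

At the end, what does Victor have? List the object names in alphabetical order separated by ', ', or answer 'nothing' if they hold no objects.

Answer: note

Derivation:
Tracking all object holders:
Start: lamp:Ivan, umbrella:Laura, note:Ivan, key:Uma
Event 1 (swap note<->umbrella: now note:Laura, umbrella:Ivan). State: lamp:Ivan, umbrella:Ivan, note:Laura, key:Uma
Event 2 (swap note<->lamp: now note:Ivan, lamp:Laura). State: lamp:Laura, umbrella:Ivan, note:Ivan, key:Uma
Event 3 (give note: Ivan -> Alice). State: lamp:Laura, umbrella:Ivan, note:Alice, key:Uma
Event 4 (swap note<->key: now note:Uma, key:Alice). State: lamp:Laura, umbrella:Ivan, note:Uma, key:Alice
Event 5 (give note: Uma -> Victor). State: lamp:Laura, umbrella:Ivan, note:Victor, key:Alice
Event 6 (swap lamp<->key: now lamp:Alice, key:Laura). State: lamp:Alice, umbrella:Ivan, note:Victor, key:Laura
Event 7 (give lamp: Alice -> Uma). State: lamp:Uma, umbrella:Ivan, note:Victor, key:Laura

Final state: lamp:Uma, umbrella:Ivan, note:Victor, key:Laura
Victor holds: note.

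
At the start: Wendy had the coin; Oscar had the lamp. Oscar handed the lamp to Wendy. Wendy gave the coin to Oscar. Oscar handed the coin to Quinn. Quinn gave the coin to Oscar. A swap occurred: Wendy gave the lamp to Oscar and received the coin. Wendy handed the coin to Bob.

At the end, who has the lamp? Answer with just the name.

Answer: Oscar

Derivation:
Tracking all object holders:
Start: coin:Wendy, lamp:Oscar
Event 1 (give lamp: Oscar -> Wendy). State: coin:Wendy, lamp:Wendy
Event 2 (give coin: Wendy -> Oscar). State: coin:Oscar, lamp:Wendy
Event 3 (give coin: Oscar -> Quinn). State: coin:Quinn, lamp:Wendy
Event 4 (give coin: Quinn -> Oscar). State: coin:Oscar, lamp:Wendy
Event 5 (swap lamp<->coin: now lamp:Oscar, coin:Wendy). State: coin:Wendy, lamp:Oscar
Event 6 (give coin: Wendy -> Bob). State: coin:Bob, lamp:Oscar

Final state: coin:Bob, lamp:Oscar
The lamp is held by Oscar.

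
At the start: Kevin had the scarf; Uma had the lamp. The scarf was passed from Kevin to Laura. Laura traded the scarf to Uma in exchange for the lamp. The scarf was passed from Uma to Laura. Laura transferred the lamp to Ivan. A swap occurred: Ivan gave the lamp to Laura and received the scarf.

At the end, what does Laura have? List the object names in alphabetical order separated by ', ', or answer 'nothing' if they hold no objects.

Tracking all object holders:
Start: scarf:Kevin, lamp:Uma
Event 1 (give scarf: Kevin -> Laura). State: scarf:Laura, lamp:Uma
Event 2 (swap scarf<->lamp: now scarf:Uma, lamp:Laura). State: scarf:Uma, lamp:Laura
Event 3 (give scarf: Uma -> Laura). State: scarf:Laura, lamp:Laura
Event 4 (give lamp: Laura -> Ivan). State: scarf:Laura, lamp:Ivan
Event 5 (swap lamp<->scarf: now lamp:Laura, scarf:Ivan). State: scarf:Ivan, lamp:Laura

Final state: scarf:Ivan, lamp:Laura
Laura holds: lamp.

Answer: lamp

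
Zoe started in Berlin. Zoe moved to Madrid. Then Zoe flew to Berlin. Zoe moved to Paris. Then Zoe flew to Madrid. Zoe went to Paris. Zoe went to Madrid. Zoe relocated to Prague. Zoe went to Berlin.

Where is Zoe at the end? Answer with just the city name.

Tracking Zoe's location:
Start: Zoe is in Berlin.
After move 1: Berlin -> Madrid. Zoe is in Madrid.
After move 2: Madrid -> Berlin. Zoe is in Berlin.
After move 3: Berlin -> Paris. Zoe is in Paris.
After move 4: Paris -> Madrid. Zoe is in Madrid.
After move 5: Madrid -> Paris. Zoe is in Paris.
After move 6: Paris -> Madrid. Zoe is in Madrid.
After move 7: Madrid -> Prague. Zoe is in Prague.
After move 8: Prague -> Berlin. Zoe is in Berlin.

Answer: Berlin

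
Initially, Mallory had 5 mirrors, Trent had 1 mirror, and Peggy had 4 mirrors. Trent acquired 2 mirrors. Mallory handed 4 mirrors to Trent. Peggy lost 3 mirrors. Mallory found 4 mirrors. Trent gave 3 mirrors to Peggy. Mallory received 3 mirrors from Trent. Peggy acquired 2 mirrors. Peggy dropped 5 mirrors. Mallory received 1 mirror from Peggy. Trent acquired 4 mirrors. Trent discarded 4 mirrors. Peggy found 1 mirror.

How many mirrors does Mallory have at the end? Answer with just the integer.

Answer: 9

Derivation:
Tracking counts step by step:
Start: Mallory=5, Trent=1, Peggy=4
Event 1 (Trent +2): Trent: 1 -> 3. State: Mallory=5, Trent=3, Peggy=4
Event 2 (Mallory -> Trent, 4): Mallory: 5 -> 1, Trent: 3 -> 7. State: Mallory=1, Trent=7, Peggy=4
Event 3 (Peggy -3): Peggy: 4 -> 1. State: Mallory=1, Trent=7, Peggy=1
Event 4 (Mallory +4): Mallory: 1 -> 5. State: Mallory=5, Trent=7, Peggy=1
Event 5 (Trent -> Peggy, 3): Trent: 7 -> 4, Peggy: 1 -> 4. State: Mallory=5, Trent=4, Peggy=4
Event 6 (Trent -> Mallory, 3): Trent: 4 -> 1, Mallory: 5 -> 8. State: Mallory=8, Trent=1, Peggy=4
Event 7 (Peggy +2): Peggy: 4 -> 6. State: Mallory=8, Trent=1, Peggy=6
Event 8 (Peggy -5): Peggy: 6 -> 1. State: Mallory=8, Trent=1, Peggy=1
Event 9 (Peggy -> Mallory, 1): Peggy: 1 -> 0, Mallory: 8 -> 9. State: Mallory=9, Trent=1, Peggy=0
Event 10 (Trent +4): Trent: 1 -> 5. State: Mallory=9, Trent=5, Peggy=0
Event 11 (Trent -4): Trent: 5 -> 1. State: Mallory=9, Trent=1, Peggy=0
Event 12 (Peggy +1): Peggy: 0 -> 1. State: Mallory=9, Trent=1, Peggy=1

Mallory's final count: 9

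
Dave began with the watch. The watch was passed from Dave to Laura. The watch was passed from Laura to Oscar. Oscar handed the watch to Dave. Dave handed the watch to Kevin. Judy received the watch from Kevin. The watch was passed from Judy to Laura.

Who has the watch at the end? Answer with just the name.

Tracking the watch through each event:
Start: Dave has the watch.
After event 1: Laura has the watch.
After event 2: Oscar has the watch.
After event 3: Dave has the watch.
After event 4: Kevin has the watch.
After event 5: Judy has the watch.
After event 6: Laura has the watch.

Answer: Laura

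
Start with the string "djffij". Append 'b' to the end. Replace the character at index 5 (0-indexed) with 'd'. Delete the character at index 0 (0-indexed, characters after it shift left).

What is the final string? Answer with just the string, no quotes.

Answer: jffidb

Derivation:
Applying each edit step by step:
Start: "djffij"
Op 1 (append 'b'): "djffij" -> "djffijb"
Op 2 (replace idx 5: 'j' -> 'd'): "djffijb" -> "djffidb"
Op 3 (delete idx 0 = 'd'): "djffidb" -> "jffidb"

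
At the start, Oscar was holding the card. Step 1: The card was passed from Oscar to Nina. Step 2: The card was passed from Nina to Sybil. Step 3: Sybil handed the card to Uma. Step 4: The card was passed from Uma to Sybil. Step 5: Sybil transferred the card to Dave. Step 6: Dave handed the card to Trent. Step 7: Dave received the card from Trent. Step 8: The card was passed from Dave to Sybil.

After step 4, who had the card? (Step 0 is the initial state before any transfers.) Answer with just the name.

Tracking the card holder through step 4:
After step 0 (start): Oscar
After step 1: Nina
After step 2: Sybil
After step 3: Uma
After step 4: Sybil

At step 4, the holder is Sybil.

Answer: Sybil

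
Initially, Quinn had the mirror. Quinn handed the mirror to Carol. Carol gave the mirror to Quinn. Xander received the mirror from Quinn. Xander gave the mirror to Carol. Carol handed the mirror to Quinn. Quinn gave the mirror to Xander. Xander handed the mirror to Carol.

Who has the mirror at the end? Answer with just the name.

Answer: Carol

Derivation:
Tracking the mirror through each event:
Start: Quinn has the mirror.
After event 1: Carol has the mirror.
After event 2: Quinn has the mirror.
After event 3: Xander has the mirror.
After event 4: Carol has the mirror.
After event 5: Quinn has the mirror.
After event 6: Xander has the mirror.
After event 7: Carol has the mirror.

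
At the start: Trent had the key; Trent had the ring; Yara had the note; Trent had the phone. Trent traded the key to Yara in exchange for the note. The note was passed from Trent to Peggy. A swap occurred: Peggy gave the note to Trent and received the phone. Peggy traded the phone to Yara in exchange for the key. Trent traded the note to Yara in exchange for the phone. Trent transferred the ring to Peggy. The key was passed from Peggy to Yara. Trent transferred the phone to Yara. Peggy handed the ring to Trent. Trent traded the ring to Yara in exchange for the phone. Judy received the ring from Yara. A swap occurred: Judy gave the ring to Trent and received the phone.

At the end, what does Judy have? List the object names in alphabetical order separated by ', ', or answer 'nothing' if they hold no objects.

Tracking all object holders:
Start: key:Trent, ring:Trent, note:Yara, phone:Trent
Event 1 (swap key<->note: now key:Yara, note:Trent). State: key:Yara, ring:Trent, note:Trent, phone:Trent
Event 2 (give note: Trent -> Peggy). State: key:Yara, ring:Trent, note:Peggy, phone:Trent
Event 3 (swap note<->phone: now note:Trent, phone:Peggy). State: key:Yara, ring:Trent, note:Trent, phone:Peggy
Event 4 (swap phone<->key: now phone:Yara, key:Peggy). State: key:Peggy, ring:Trent, note:Trent, phone:Yara
Event 5 (swap note<->phone: now note:Yara, phone:Trent). State: key:Peggy, ring:Trent, note:Yara, phone:Trent
Event 6 (give ring: Trent -> Peggy). State: key:Peggy, ring:Peggy, note:Yara, phone:Trent
Event 7 (give key: Peggy -> Yara). State: key:Yara, ring:Peggy, note:Yara, phone:Trent
Event 8 (give phone: Trent -> Yara). State: key:Yara, ring:Peggy, note:Yara, phone:Yara
Event 9 (give ring: Peggy -> Trent). State: key:Yara, ring:Trent, note:Yara, phone:Yara
Event 10 (swap ring<->phone: now ring:Yara, phone:Trent). State: key:Yara, ring:Yara, note:Yara, phone:Trent
Event 11 (give ring: Yara -> Judy). State: key:Yara, ring:Judy, note:Yara, phone:Trent
Event 12 (swap ring<->phone: now ring:Trent, phone:Judy). State: key:Yara, ring:Trent, note:Yara, phone:Judy

Final state: key:Yara, ring:Trent, note:Yara, phone:Judy
Judy holds: phone.

Answer: phone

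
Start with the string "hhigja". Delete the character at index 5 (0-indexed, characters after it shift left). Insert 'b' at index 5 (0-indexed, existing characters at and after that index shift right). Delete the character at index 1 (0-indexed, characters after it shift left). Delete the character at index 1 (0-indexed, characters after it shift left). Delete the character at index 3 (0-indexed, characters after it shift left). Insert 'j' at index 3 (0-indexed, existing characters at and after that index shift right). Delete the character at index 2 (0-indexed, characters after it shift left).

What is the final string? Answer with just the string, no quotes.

Applying each edit step by step:
Start: "hhigja"
Op 1 (delete idx 5 = 'a'): "hhigja" -> "hhigj"
Op 2 (insert 'b' at idx 5): "hhigj" -> "hhigjb"
Op 3 (delete idx 1 = 'h'): "hhigjb" -> "higjb"
Op 4 (delete idx 1 = 'i'): "higjb" -> "hgjb"
Op 5 (delete idx 3 = 'b'): "hgjb" -> "hgj"
Op 6 (insert 'j' at idx 3): "hgj" -> "hgjj"
Op 7 (delete idx 2 = 'j'): "hgjj" -> "hgj"

Answer: hgj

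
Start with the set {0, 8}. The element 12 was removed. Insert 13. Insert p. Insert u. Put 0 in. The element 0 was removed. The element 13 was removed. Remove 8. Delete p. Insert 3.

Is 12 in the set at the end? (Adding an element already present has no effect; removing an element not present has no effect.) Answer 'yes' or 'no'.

Answer: no

Derivation:
Tracking the set through each operation:
Start: {0, 8}
Event 1 (remove 12): not present, no change. Set: {0, 8}
Event 2 (add 13): added. Set: {0, 13, 8}
Event 3 (add p): added. Set: {0, 13, 8, p}
Event 4 (add u): added. Set: {0, 13, 8, p, u}
Event 5 (add 0): already present, no change. Set: {0, 13, 8, p, u}
Event 6 (remove 0): removed. Set: {13, 8, p, u}
Event 7 (remove 13): removed. Set: {8, p, u}
Event 8 (remove 8): removed. Set: {p, u}
Event 9 (remove p): removed. Set: {u}
Event 10 (add 3): added. Set: {3, u}

Final set: {3, u} (size 2)
12 is NOT in the final set.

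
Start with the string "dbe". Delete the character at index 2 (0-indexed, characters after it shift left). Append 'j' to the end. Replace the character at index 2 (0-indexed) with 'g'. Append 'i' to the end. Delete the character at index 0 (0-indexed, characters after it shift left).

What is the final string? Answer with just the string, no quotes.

Answer: bgi

Derivation:
Applying each edit step by step:
Start: "dbe"
Op 1 (delete idx 2 = 'e'): "dbe" -> "db"
Op 2 (append 'j'): "db" -> "dbj"
Op 3 (replace idx 2: 'j' -> 'g'): "dbj" -> "dbg"
Op 4 (append 'i'): "dbg" -> "dbgi"
Op 5 (delete idx 0 = 'd'): "dbgi" -> "bgi"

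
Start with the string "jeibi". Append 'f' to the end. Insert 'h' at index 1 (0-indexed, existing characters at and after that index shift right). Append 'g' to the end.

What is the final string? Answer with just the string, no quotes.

Answer: jheibifg

Derivation:
Applying each edit step by step:
Start: "jeibi"
Op 1 (append 'f'): "jeibi" -> "jeibif"
Op 2 (insert 'h' at idx 1): "jeibif" -> "jheibif"
Op 3 (append 'g'): "jheibif" -> "jheibifg"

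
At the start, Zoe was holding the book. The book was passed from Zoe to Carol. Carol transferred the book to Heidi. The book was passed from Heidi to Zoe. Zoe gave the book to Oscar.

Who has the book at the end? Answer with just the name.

Answer: Oscar

Derivation:
Tracking the book through each event:
Start: Zoe has the book.
After event 1: Carol has the book.
After event 2: Heidi has the book.
After event 3: Zoe has the book.
After event 4: Oscar has the book.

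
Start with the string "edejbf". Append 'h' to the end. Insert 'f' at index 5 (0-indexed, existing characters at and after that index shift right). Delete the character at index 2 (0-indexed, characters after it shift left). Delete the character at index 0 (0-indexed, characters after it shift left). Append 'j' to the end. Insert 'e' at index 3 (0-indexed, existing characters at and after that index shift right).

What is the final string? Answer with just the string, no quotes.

Answer: djbeffhj

Derivation:
Applying each edit step by step:
Start: "edejbf"
Op 1 (append 'h'): "edejbf" -> "edejbfh"
Op 2 (insert 'f' at idx 5): "edejbfh" -> "edejbffh"
Op 3 (delete idx 2 = 'e'): "edejbffh" -> "edjbffh"
Op 4 (delete idx 0 = 'e'): "edjbffh" -> "djbffh"
Op 5 (append 'j'): "djbffh" -> "djbffhj"
Op 6 (insert 'e' at idx 3): "djbffhj" -> "djbeffhj"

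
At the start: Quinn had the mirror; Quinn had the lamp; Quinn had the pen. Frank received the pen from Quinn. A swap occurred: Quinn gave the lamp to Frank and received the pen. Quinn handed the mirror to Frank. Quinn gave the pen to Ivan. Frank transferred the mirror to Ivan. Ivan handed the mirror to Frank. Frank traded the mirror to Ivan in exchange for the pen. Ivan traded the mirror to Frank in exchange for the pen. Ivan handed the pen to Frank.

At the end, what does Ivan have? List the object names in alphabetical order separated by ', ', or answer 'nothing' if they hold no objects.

Tracking all object holders:
Start: mirror:Quinn, lamp:Quinn, pen:Quinn
Event 1 (give pen: Quinn -> Frank). State: mirror:Quinn, lamp:Quinn, pen:Frank
Event 2 (swap lamp<->pen: now lamp:Frank, pen:Quinn). State: mirror:Quinn, lamp:Frank, pen:Quinn
Event 3 (give mirror: Quinn -> Frank). State: mirror:Frank, lamp:Frank, pen:Quinn
Event 4 (give pen: Quinn -> Ivan). State: mirror:Frank, lamp:Frank, pen:Ivan
Event 5 (give mirror: Frank -> Ivan). State: mirror:Ivan, lamp:Frank, pen:Ivan
Event 6 (give mirror: Ivan -> Frank). State: mirror:Frank, lamp:Frank, pen:Ivan
Event 7 (swap mirror<->pen: now mirror:Ivan, pen:Frank). State: mirror:Ivan, lamp:Frank, pen:Frank
Event 8 (swap mirror<->pen: now mirror:Frank, pen:Ivan). State: mirror:Frank, lamp:Frank, pen:Ivan
Event 9 (give pen: Ivan -> Frank). State: mirror:Frank, lamp:Frank, pen:Frank

Final state: mirror:Frank, lamp:Frank, pen:Frank
Ivan holds: (nothing).

Answer: nothing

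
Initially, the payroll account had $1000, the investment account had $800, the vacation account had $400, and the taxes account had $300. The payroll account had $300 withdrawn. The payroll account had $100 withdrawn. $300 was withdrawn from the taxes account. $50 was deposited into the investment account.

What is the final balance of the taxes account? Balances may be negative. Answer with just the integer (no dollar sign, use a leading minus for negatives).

Tracking account balances step by step:
Start: payroll=1000, investment=800, vacation=400, taxes=300
Event 1 (withdraw 300 from payroll): payroll: 1000 - 300 = 700. Balances: payroll=700, investment=800, vacation=400, taxes=300
Event 2 (withdraw 100 from payroll): payroll: 700 - 100 = 600. Balances: payroll=600, investment=800, vacation=400, taxes=300
Event 3 (withdraw 300 from taxes): taxes: 300 - 300 = 0. Balances: payroll=600, investment=800, vacation=400, taxes=0
Event 4 (deposit 50 to investment): investment: 800 + 50 = 850. Balances: payroll=600, investment=850, vacation=400, taxes=0

Final balance of taxes: 0

Answer: 0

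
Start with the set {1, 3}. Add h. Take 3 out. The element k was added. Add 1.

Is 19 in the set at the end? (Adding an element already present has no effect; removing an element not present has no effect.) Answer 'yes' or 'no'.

Tracking the set through each operation:
Start: {1, 3}
Event 1 (add h): added. Set: {1, 3, h}
Event 2 (remove 3): removed. Set: {1, h}
Event 3 (add k): added. Set: {1, h, k}
Event 4 (add 1): already present, no change. Set: {1, h, k}

Final set: {1, h, k} (size 3)
19 is NOT in the final set.

Answer: no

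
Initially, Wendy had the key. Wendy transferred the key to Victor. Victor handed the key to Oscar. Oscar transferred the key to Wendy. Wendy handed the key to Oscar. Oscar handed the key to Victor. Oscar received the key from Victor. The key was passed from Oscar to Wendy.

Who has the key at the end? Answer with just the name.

Answer: Wendy

Derivation:
Tracking the key through each event:
Start: Wendy has the key.
After event 1: Victor has the key.
After event 2: Oscar has the key.
After event 3: Wendy has the key.
After event 4: Oscar has the key.
After event 5: Victor has the key.
After event 6: Oscar has the key.
After event 7: Wendy has the key.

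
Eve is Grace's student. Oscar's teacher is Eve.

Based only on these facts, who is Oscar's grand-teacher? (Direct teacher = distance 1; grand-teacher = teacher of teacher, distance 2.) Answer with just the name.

Answer: Grace

Derivation:
Reconstructing the teacher chain from the given facts:
  Grace -> Eve -> Oscar
(each arrow means 'teacher of the next')
Positions in the chain (0 = top):
  position of Grace: 0
  position of Eve: 1
  position of Oscar: 2

Oscar is at position 2; the grand-teacher is 2 steps up the chain, i.e. position 0: Grace.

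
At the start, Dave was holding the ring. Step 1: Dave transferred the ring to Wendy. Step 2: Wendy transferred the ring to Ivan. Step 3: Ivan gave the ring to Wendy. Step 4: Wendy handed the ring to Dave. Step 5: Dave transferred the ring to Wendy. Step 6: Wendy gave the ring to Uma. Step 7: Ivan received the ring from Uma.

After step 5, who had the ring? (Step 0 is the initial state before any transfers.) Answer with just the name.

Answer: Wendy

Derivation:
Tracking the ring holder through step 5:
After step 0 (start): Dave
After step 1: Wendy
After step 2: Ivan
After step 3: Wendy
After step 4: Dave
After step 5: Wendy

At step 5, the holder is Wendy.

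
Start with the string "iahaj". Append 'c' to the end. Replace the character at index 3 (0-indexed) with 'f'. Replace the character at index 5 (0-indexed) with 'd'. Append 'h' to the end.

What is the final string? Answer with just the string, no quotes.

Answer: iahfjdh

Derivation:
Applying each edit step by step:
Start: "iahaj"
Op 1 (append 'c'): "iahaj" -> "iahajc"
Op 2 (replace idx 3: 'a' -> 'f'): "iahajc" -> "iahfjc"
Op 3 (replace idx 5: 'c' -> 'd'): "iahfjc" -> "iahfjd"
Op 4 (append 'h'): "iahfjd" -> "iahfjdh"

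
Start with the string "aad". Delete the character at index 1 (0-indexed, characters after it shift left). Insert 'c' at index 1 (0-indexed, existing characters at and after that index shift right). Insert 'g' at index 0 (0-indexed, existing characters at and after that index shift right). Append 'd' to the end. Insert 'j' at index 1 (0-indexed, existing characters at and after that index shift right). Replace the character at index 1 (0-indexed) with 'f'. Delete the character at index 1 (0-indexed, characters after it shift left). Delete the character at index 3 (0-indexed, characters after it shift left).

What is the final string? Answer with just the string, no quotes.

Answer: gacd

Derivation:
Applying each edit step by step:
Start: "aad"
Op 1 (delete idx 1 = 'a'): "aad" -> "ad"
Op 2 (insert 'c' at idx 1): "ad" -> "acd"
Op 3 (insert 'g' at idx 0): "acd" -> "gacd"
Op 4 (append 'd'): "gacd" -> "gacdd"
Op 5 (insert 'j' at idx 1): "gacdd" -> "gjacdd"
Op 6 (replace idx 1: 'j' -> 'f'): "gjacdd" -> "gfacdd"
Op 7 (delete idx 1 = 'f'): "gfacdd" -> "gacdd"
Op 8 (delete idx 3 = 'd'): "gacdd" -> "gacd"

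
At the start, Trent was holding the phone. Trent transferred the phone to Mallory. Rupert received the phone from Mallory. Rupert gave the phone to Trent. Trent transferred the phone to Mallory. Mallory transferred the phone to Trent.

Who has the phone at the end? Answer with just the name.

Tracking the phone through each event:
Start: Trent has the phone.
After event 1: Mallory has the phone.
After event 2: Rupert has the phone.
After event 3: Trent has the phone.
After event 4: Mallory has the phone.
After event 5: Trent has the phone.

Answer: Trent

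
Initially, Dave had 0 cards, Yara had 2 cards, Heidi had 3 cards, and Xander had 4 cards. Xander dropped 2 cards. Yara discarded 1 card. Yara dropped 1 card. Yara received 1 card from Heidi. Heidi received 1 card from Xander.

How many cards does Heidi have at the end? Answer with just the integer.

Tracking counts step by step:
Start: Dave=0, Yara=2, Heidi=3, Xander=4
Event 1 (Xander -2): Xander: 4 -> 2. State: Dave=0, Yara=2, Heidi=3, Xander=2
Event 2 (Yara -1): Yara: 2 -> 1. State: Dave=0, Yara=1, Heidi=3, Xander=2
Event 3 (Yara -1): Yara: 1 -> 0. State: Dave=0, Yara=0, Heidi=3, Xander=2
Event 4 (Heidi -> Yara, 1): Heidi: 3 -> 2, Yara: 0 -> 1. State: Dave=0, Yara=1, Heidi=2, Xander=2
Event 5 (Xander -> Heidi, 1): Xander: 2 -> 1, Heidi: 2 -> 3. State: Dave=0, Yara=1, Heidi=3, Xander=1

Heidi's final count: 3

Answer: 3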